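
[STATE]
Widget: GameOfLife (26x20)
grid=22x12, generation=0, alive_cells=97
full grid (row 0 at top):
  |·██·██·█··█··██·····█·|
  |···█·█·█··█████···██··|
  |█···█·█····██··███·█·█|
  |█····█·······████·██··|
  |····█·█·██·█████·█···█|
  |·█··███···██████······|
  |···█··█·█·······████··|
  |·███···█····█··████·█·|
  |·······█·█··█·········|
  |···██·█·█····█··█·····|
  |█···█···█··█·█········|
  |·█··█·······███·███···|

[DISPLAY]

Gen: 0                    
·██·██·█··█··██·····█·    
···█·█·█··█████···██··    
█···█·█····██··███·█·█    
█····█·······████·██··    
····█·█·██·█████·█···█    
·█··███···██████······    
···█··█·█·······████··    
·███···█····█··████·█·    
·······█·█··█·········    
···██·█·█····█··█·····    
█···█···█··█·█········    
·█··█·······███·███···    
                          
                          
                          
                          
                          
                          
                          


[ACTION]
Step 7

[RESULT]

Gen: 7                    
················█···█·    
········█······█·····█    
·········██····███·███    
······██·█······█···█·    
···█··███·······█···█·    
···██·███········█·█··    
·█··█·█······██···█···    
█··█·······█····█·····    
█··██·····█·····█·····    
█···█·····█······█····    
·█··█·····██··███·····    
··███·······███·······    
                          
                          
                          
                          
                          
                          
                          


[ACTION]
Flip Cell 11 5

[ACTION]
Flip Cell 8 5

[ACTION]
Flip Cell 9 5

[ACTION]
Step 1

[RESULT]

Gen: 8                    
······················    
·········█·····█·█·█·█    
·······█·██····█·█·█·█    
······█··██···········    
···██····█······██·██·    
··███···█········███··    
··█·█·█··········██···    
████···········█·█····    
██·█·█····██····██····    
██·······██······█····    
·██·······███·███·····    
··████·····████·······    
                          
                          
                          
                          
                          
                          
                          


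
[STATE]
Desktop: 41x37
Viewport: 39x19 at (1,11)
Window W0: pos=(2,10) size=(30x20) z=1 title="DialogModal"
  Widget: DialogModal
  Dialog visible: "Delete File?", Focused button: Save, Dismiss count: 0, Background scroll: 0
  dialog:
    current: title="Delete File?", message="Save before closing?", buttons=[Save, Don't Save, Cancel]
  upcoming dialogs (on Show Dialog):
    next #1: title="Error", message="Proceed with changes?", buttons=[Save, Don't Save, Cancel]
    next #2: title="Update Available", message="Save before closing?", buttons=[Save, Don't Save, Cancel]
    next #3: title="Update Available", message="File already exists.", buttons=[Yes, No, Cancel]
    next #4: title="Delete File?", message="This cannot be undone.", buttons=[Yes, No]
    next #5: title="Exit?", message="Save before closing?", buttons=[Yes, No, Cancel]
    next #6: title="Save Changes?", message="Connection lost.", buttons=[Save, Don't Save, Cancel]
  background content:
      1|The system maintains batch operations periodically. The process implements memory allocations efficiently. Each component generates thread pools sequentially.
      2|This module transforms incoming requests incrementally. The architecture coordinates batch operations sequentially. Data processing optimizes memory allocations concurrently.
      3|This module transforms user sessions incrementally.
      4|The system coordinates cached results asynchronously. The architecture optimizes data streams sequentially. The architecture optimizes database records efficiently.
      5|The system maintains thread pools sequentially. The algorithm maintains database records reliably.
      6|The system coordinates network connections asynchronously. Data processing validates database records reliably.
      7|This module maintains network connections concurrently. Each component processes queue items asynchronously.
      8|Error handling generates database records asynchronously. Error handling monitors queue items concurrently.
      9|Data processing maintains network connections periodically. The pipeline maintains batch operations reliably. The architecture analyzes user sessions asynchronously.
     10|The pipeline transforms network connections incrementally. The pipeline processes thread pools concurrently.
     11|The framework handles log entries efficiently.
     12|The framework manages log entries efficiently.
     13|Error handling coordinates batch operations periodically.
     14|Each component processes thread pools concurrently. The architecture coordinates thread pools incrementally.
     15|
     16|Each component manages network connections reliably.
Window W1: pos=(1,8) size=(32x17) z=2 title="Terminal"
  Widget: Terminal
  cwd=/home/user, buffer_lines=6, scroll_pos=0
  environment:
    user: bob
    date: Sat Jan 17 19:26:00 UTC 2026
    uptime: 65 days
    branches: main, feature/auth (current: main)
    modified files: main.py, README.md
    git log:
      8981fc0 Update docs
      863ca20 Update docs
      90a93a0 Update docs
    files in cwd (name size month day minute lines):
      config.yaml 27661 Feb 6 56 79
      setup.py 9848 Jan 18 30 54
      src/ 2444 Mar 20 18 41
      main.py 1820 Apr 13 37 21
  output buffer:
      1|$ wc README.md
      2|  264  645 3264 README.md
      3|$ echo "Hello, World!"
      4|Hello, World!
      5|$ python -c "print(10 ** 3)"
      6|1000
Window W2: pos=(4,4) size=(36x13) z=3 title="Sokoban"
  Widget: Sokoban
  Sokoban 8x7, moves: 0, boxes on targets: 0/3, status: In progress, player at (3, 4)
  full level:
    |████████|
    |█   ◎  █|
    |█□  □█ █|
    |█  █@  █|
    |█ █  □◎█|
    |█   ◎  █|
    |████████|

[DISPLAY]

┃$ ┃█ █  □◎█                          ┃
┃  ┃█   ◎  █                          ┃
┃$ ┃████████                          ┃
┃He┃Moves: 0  0/3                     ┃
┃$ ┃                                  ┃
┃10┗━━━━━━━━━━━━━━━━━━━━━━━━━━━━━━━━━━┛
┃$ █                           ┃       
┃                              ┃       
┃                              ┃       
┃                              ┃       
┃                              ┃       
┃                              ┃       
┃                              ┃       
┗━━━━━━━━━━━━━━━━━━━━━━━━━━━━━━┛       
 ┃Error handling coordinates b┃        
 ┃Each component processes thr┃        
 ┃                            ┃        
 ┃Each component manages netwo┃        
 ┗━━━━━━━━━━━━━━━━━━━━━━━━━━━━┛        


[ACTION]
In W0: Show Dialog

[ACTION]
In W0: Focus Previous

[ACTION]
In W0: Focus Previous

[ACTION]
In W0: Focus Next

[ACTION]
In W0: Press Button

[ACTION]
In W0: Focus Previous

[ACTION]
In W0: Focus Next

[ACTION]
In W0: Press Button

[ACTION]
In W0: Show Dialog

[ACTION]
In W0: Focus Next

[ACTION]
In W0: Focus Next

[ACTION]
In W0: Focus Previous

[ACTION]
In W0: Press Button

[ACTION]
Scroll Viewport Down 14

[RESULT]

┃                              ┃       
┃                              ┃       
┃                              ┃       
┃                              ┃       
┃                              ┃       
┃                              ┃       
┗━━━━━━━━━━━━━━━━━━━━━━━━━━━━━━┛       
 ┃Error handling coordinates b┃        
 ┃Each component processes thr┃        
 ┃                            ┃        
 ┃Each component manages netwo┃        
 ┗━━━━━━━━━━━━━━━━━━━━━━━━━━━━┛        
                                       
                                       
                                       
                                       
                                       
                                       
                                       


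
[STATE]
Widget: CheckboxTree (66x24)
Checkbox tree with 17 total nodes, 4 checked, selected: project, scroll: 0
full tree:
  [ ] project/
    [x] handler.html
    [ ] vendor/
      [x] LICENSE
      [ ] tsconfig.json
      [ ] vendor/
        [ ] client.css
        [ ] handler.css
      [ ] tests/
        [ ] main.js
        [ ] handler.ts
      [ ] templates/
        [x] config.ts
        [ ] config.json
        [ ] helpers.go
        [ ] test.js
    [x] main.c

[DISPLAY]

>[-] project/                                                     
   [x] handler.html                                               
   [-] vendor/                                                    
     [x] LICENSE                                                  
     [ ] tsconfig.json                                            
     [ ] vendor/                                                  
       [ ] client.css                                             
       [ ] handler.css                                            
     [ ] tests/                                                   
       [ ] main.js                                                
       [ ] handler.ts                                             
     [-] templates/                                               
       [x] config.ts                                              
       [ ] config.json                                            
       [ ] helpers.go                                             
       [ ] test.js                                                
   [x] main.c                                                     
                                                                  
                                                                  
                                                                  
                                                                  
                                                                  
                                                                  
                                                                  


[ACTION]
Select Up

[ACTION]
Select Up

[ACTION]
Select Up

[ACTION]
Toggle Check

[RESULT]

>[x] project/                                                     
   [x] handler.html                                               
   [x] vendor/                                                    
     [x] LICENSE                                                  
     [x] tsconfig.json                                            
     [x] vendor/                                                  
       [x] client.css                                             
       [x] handler.css                                            
     [x] tests/                                                   
       [x] main.js                                                
       [x] handler.ts                                             
     [x] templates/                                               
       [x] config.ts                                              
       [x] config.json                                            
       [x] helpers.go                                             
       [x] test.js                                                
   [x] main.c                                                     
                                                                  
                                                                  
                                                                  
                                                                  
                                                                  
                                                                  
                                                                  


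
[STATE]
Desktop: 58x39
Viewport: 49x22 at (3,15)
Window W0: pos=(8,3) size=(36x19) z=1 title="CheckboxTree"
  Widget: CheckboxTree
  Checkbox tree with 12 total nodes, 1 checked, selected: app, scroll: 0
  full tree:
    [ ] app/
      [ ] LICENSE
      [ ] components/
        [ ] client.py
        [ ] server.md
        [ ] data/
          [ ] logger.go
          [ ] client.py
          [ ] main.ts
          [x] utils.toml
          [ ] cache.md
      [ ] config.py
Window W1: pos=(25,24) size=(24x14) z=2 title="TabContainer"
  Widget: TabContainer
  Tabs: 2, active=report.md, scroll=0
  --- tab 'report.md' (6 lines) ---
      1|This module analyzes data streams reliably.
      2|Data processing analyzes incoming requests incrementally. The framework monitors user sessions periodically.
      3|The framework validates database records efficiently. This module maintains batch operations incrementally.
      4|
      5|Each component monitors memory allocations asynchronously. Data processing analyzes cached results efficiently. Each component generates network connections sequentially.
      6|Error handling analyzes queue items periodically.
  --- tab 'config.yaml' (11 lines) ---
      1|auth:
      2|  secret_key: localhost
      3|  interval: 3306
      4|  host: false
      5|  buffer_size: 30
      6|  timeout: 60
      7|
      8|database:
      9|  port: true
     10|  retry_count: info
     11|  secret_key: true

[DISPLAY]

     ┃       [x] utils.toml             ┃        
     ┃       [ ] cache.md               ┃        
     ┃   [ ] config.py                  ┃        
     ┃                                  ┃        
     ┃                                  ┃        
     ┃                                  ┃        
     ┗━━━━━━━━━━━━━━━━━━━━━━━━━━━━━━━━━━┛        
                                                 
                                                 
                      ┏━━━━━━━━━━━━━━━━━━━━━━┓   
                      ┃ TabContainer         ┃   
                      ┠──────────────────────┨   
                      ┃[report.md]│ config.ya┃   
                      ┃──────────────────────┃   
                      ┃This module analyzes d┃   
                      ┃Data processing analyz┃   
                      ┃The framework validate┃   
                      ┃                      ┃   
                      ┃Each component monitor┃   
                      ┃Error handling analyze┃   
                      ┃                      ┃   
                      ┃                      ┃   


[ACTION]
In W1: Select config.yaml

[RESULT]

     ┃       [x] utils.toml             ┃        
     ┃       [ ] cache.md               ┃        
     ┃   [ ] config.py                  ┃        
     ┃                                  ┃        
     ┃                                  ┃        
     ┃                                  ┃        
     ┗━━━━━━━━━━━━━━━━━━━━━━━━━━━━━━━━━━┛        
                                                 
                                                 
                      ┏━━━━━━━━━━━━━━━━━━━━━━┓   
                      ┃ TabContainer         ┃   
                      ┠──────────────────────┨   
                      ┃ report.md │[config.ya┃   
                      ┃──────────────────────┃   
                      ┃auth:                 ┃   
                      ┃  secret_key: localhos┃   
                      ┃  interval: 3306      ┃   
                      ┃  host: false         ┃   
                      ┃  buffer_size: 30     ┃   
                      ┃  timeout: 60         ┃   
                      ┃                      ┃   
                      ┃database:             ┃   


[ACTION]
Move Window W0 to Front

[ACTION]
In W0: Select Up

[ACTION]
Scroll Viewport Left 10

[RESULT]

        ┃       [x] utils.toml             ┃     
        ┃       [ ] cache.md               ┃     
        ┃   [ ] config.py                  ┃     
        ┃                                  ┃     
        ┃                                  ┃     
        ┃                                  ┃     
        ┗━━━━━━━━━━━━━━━━━━━━━━━━━━━━━━━━━━┛     
                                                 
                                                 
                         ┏━━━━━━━━━━━━━━━━━━━━━━┓
                         ┃ TabContainer         ┃
                         ┠──────────────────────┨
                         ┃ report.md │[config.ya┃
                         ┃──────────────────────┃
                         ┃auth:                 ┃
                         ┃  secret_key: localhos┃
                         ┃  interval: 3306      ┃
                         ┃  host: false         ┃
                         ┃  buffer_size: 30     ┃
                         ┃  timeout: 60         ┃
                         ┃                      ┃
                         ┃database:             ┃


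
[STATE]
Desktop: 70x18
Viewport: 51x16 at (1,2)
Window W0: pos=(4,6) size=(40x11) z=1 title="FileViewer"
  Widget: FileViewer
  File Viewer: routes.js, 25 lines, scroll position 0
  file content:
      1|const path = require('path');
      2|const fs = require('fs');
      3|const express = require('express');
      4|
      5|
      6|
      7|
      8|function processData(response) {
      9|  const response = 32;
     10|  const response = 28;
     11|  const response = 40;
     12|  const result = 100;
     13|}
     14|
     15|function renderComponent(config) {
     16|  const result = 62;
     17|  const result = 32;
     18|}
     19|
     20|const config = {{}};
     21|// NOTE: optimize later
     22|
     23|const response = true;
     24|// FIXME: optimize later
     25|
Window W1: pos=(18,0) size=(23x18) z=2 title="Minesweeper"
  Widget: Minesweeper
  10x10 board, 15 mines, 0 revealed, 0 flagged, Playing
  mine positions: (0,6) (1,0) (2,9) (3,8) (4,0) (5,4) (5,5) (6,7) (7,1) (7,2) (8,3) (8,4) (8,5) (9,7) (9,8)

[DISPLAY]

                 ┠─────────────────────┨           
                 ┃■■■■■■■■■■           ┃           
                 ┃■■■■■■■■■■           ┃           
                 ┃■■■■■■■■■■           ┃           
   ┏━━━━━━━━━━━━━┃■■■■■■■■■■           ┃━━┓        
   ┃ FileViewer  ┃■■■■■■■■■■           ┃  ┃        
   ┠─────────────┃■■■■■■■■■■           ┃──┨        
   ┃const path = ┃■■■■■■■■■■           ┃ ▲┃        
   ┃const fs = re┃■■■■■■■■■■           ┃ █┃        
   ┃const express┃■■■■■■■■■■           ┃ ░┃        
   ┃             ┃■■■■■■■■■■           ┃ ░┃        
   ┃             ┃                     ┃ ░┃        
   ┃             ┃                     ┃ ░┃        
   ┃             ┃                     ┃ ▼┃        
   ┗━━━━━━━━━━━━━┃                     ┃━━┛        
                 ┗━━━━━━━━━━━━━━━━━━━━━┛           


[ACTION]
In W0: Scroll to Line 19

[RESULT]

                 ┠─────────────────────┨           
                 ┃■■■■■■■■■■           ┃           
                 ┃■■■■■■■■■■           ┃           
                 ┃■■■■■■■■■■           ┃           
   ┏━━━━━━━━━━━━━┃■■■■■■■■■■           ┃━━┓        
   ┃ FileViewer  ┃■■■■■■■■■■           ┃  ┃        
   ┠─────────────┃■■■■■■■■■■           ┃──┨        
   ┃             ┃■■■■■■■■■■           ┃ ▲┃        
   ┃const config ┃■■■■■■■■■■           ┃ ░┃        
   ┃// NOTE: opti┃■■■■■■■■■■           ┃ ░┃        
   ┃             ┃■■■■■■■■■■           ┃ ░┃        
   ┃const respons┃                     ┃ ░┃        
   ┃// FIXME: opt┃                     ┃ █┃        
   ┃             ┃                     ┃ ▼┃        
   ┗━━━━━━━━━━━━━┃                     ┃━━┛        
                 ┗━━━━━━━━━━━━━━━━━━━━━┛           


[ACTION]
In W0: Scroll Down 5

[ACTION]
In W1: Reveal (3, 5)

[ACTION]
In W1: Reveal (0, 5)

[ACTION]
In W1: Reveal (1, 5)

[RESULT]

                 ┠─────────────────────┨           
                 ┃■1   1■■■■           ┃           
                 ┃■1   111■■           ┃           
                 ┃■1     1■■           ┃           
   ┏━━━━━━━━━━━━━┃■1     1■■           ┃━━┓        
   ┃ FileViewer  ┃■1 12211■■           ┃  ┃        
   ┠─────────────┃■1 1■■■■■■           ┃──┨        
   ┃             ┃■222■■■■■■           ┃ ▲┃        
   ┃const config ┃■■■■■■■■■■           ┃ ░┃        
   ┃// NOTE: opti┃■■■■■■■■■■           ┃ ░┃        
   ┃             ┃■■■■■■■■■■           ┃ ░┃        
   ┃const respons┃                     ┃ ░┃        
   ┃// FIXME: opt┃                     ┃ █┃        
   ┃             ┃                     ┃ ▼┃        
   ┗━━━━━━━━━━━━━┃                     ┃━━┛        
                 ┗━━━━━━━━━━━━━━━━━━━━━┛           


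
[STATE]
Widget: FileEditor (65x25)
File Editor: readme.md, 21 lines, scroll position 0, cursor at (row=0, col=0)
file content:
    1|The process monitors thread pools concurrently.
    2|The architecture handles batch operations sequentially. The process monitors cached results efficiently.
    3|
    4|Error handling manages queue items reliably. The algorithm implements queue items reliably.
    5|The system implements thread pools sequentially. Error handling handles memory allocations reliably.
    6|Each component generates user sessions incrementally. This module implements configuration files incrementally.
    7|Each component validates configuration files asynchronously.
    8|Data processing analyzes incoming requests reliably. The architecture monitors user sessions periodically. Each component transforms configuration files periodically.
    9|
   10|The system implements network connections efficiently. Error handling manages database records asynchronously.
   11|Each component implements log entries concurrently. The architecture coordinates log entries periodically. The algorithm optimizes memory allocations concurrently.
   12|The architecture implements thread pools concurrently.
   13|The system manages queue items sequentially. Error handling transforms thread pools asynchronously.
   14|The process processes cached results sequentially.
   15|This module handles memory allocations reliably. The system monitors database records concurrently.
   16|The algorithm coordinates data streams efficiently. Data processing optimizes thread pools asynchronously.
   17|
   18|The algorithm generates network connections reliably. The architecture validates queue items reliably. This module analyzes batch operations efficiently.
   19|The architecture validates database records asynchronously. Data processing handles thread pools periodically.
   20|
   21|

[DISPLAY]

█he process monitors thread pools concurrently.                 ▲
The architecture handles batch operations sequentially. The proc█
                                                                ░
Error handling manages queue items reliably. The algorithm imple░
The system implements thread pools sequentially. Error handling ░
Each component generates user sessions incrementally. This modul░
Each component validates configuration files asynchronously.    ░
Data processing analyzes incoming requests reliably. The archite░
                                                                ░
The system implements network connections efficiently. Error han░
Each component implements log entries concurrently. The architec░
The architecture implements thread pools concurrently.          ░
The system manages queue items sequentially. Error handling tran░
The process processes cached results sequentially.              ░
This module handles memory allocations reliably. The system moni░
The algorithm coordinates data streams efficiently. Data process░
                                                                ░
The algorithm generates network connections reliably. The archit░
The architecture validates database records asynchronously. Data░
                                                                ░
                                                                ░
                                                                ░
                                                                ░
                                                                ░
                                                                ▼


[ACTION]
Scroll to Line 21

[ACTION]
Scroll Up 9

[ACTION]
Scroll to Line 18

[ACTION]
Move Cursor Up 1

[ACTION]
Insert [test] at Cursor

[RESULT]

test█he process monitors thread pools concurrently.             ▲
The architecture handles batch operations sequentially. The proc█
                                                                ░
Error handling manages queue items reliably. The algorithm imple░
The system implements thread pools sequentially. Error handling ░
Each component generates user sessions incrementally. This modul░
Each component validates configuration files asynchronously.    ░
Data processing analyzes incoming requests reliably. The archite░
                                                                ░
The system implements network connections efficiently. Error han░
Each component implements log entries concurrently. The architec░
The architecture implements thread pools concurrently.          ░
The system manages queue items sequentially. Error handling tran░
The process processes cached results sequentially.              ░
This module handles memory allocations reliably. The system moni░
The algorithm coordinates data streams efficiently. Data process░
                                                                ░
The algorithm generates network connections reliably. The archit░
The architecture validates database records asynchronously. Data░
                                                                ░
                                                                ░
                                                                ░
                                                                ░
                                                                ░
                                                                ▼


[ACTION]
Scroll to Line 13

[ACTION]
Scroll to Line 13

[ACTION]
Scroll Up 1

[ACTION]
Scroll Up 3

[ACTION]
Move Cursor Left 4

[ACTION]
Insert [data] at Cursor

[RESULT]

data█estThe process monitors thread pools concurrently.         ▲
The architecture handles batch operations sequentially. The proc█
                                                                ░
Error handling manages queue items reliably. The algorithm imple░
The system implements thread pools sequentially. Error handling ░
Each component generates user sessions incrementally. This modul░
Each component validates configuration files asynchronously.    ░
Data processing analyzes incoming requests reliably. The archite░
                                                                ░
The system implements network connections efficiently. Error han░
Each component implements log entries concurrently. The architec░
The architecture implements thread pools concurrently.          ░
The system manages queue items sequentially. Error handling tran░
The process processes cached results sequentially.              ░
This module handles memory allocations reliably. The system moni░
The algorithm coordinates data streams efficiently. Data process░
                                                                ░
The algorithm generates network connections reliably. The archit░
The architecture validates database records asynchronously. Data░
                                                                ░
                                                                ░
                                                                ░
                                                                ░
                                                                ░
                                                                ▼


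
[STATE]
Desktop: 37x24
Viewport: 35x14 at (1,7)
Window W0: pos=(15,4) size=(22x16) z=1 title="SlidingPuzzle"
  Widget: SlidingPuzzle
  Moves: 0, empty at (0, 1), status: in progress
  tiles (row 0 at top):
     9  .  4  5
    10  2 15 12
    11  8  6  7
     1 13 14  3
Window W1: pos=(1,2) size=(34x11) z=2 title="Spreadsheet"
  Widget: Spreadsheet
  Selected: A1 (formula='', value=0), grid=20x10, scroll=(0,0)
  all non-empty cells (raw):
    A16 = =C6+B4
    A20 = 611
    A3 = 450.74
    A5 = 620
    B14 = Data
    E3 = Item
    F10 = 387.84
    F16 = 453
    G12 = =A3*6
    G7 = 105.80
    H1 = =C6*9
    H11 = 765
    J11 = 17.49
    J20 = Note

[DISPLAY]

┃--------------------------------┃─
┃  1      [0]       0       0    ┃ 
┃  2        0       0       0    ┃─
┃  3   450.74       0       0    ┃ 
┃  4        0       0       0    ┃─
┗━━━━━━━━━━━━━━━━━━━━━━━━━━━━━━━━┛ 
              ┃├────┼────┼────┼────
              ┃│  1 │ 13 │ 14 │  3 
              ┃└────┴────┴────┴────
              ┃Moves: 0            
              ┃                    
              ┃                    
              ┗━━━━━━━━━━━━━━━━━━━━
                                   


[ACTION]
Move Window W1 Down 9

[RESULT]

              ┃┌────┬────┬────┬────
              ┃│  9 │    │  4 │  5 
              ┃├────┼────┼────┼────
              ┃│ 10 │  2 │ 15 │ 12 
┏━━━━━━━━━━━━━━━━━━━━━━━━━━━━━━━━┓─
┃ Spreadsheet                    ┃ 
┠────────────────────────────────┨─
┃A1:                             ┃ 
┃       A       B       C       D┃─
┃--------------------------------┃ 
┃  1      [0]       0       0    ┃ 
┃  2        0       0       0    ┃ 
┃  3   450.74       0       0    ┃━
┃  4        0       0       0    ┃ 


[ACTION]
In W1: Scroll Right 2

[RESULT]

              ┃┌────┬────┬────┬────
              ┃│  9 │    │  4 │  5 
              ┃├────┼────┼────┼────
              ┃│ 10 │  2 │ 15 │ 12 
┏━━━━━━━━━━━━━━━━━━━━━━━━━━━━━━━━┓─
┃ Spreadsheet                    ┃ 
┠────────────────────────────────┨─
┃A1:                             ┃ 
┃       C       D       E       F┃─
┃--------------------------------┃ 
┃  1        0       0       0    ┃ 
┃  2        0       0       0    ┃ 
┃  3        0       0Item        ┃━
┃  4        0       0       0    ┃ 


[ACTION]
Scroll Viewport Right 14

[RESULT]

             ┃┌────┬────┬────┬────┃
             ┃│  9 │    │  4 │  5 ┃
             ┃├────┼────┼────┼────┃
             ┃│ 10 │  2 │ 15 │ 12 ┃
━━━━━━━━━━━━━━━━━━━━━━━━━━━━━━━━┓─┃
 Spreadsheet                    ┃ ┃
────────────────────────────────┨─┃
A1:                             ┃ ┃
       C       D       E       F┃─┃
--------------------------------┃ ┃
  1        0       0       0    ┃ ┃
  2        0       0       0    ┃ ┃
  3        0       0Item        ┃━┛
  4        0       0       0    ┃  


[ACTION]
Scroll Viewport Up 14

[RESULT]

                                   
                                   
                                   
                                   
             ┏━━━━━━━━━━━━━━━━━━━━┓
             ┃ SlidingPuzzle      ┃
             ┠────────────────────┨
             ┃┌────┬────┬────┬────┃
             ┃│  9 │    │  4 │  5 ┃
             ┃├────┼────┼────┼────┃
             ┃│ 10 │  2 │ 15 │ 12 ┃
━━━━━━━━━━━━━━━━━━━━━━━━━━━━━━━━┓─┃
 Spreadsheet                    ┃ ┃
────────────────────────────────┨─┃


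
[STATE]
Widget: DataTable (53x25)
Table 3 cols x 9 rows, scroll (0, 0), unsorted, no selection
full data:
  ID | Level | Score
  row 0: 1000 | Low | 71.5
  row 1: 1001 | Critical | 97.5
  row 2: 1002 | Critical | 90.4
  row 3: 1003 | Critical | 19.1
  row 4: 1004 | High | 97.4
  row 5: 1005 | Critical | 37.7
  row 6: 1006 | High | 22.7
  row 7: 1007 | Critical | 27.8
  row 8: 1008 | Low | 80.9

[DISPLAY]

ID  │Level   │Score                                  
────┼────────┼─────                                  
1000│Low     │71.5                                   
1001│Critical│97.5                                   
1002│Critical│90.4                                   
1003│Critical│19.1                                   
1004│High    │97.4                                   
1005│Critical│37.7                                   
1006│High    │22.7                                   
1007│Critical│27.8                                   
1008│Low     │80.9                                   
                                                     
                                                     
                                                     
                                                     
                                                     
                                                     
                                                     
                                                     
                                                     
                                                     
                                                     
                                                     
                                                     
                                                     


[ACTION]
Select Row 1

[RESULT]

ID  │Level   │Score                                  
────┼────────┼─────                                  
1000│Low     │71.5                                   
>001│Critical│97.5                                   
1002│Critical│90.4                                   
1003│Critical│19.1                                   
1004│High    │97.4                                   
1005│Critical│37.7                                   
1006│High    │22.7                                   
1007│Critical│27.8                                   
1008│Low     │80.9                                   
                                                     
                                                     
                                                     
                                                     
                                                     
                                                     
                                                     
                                                     
                                                     
                                                     
                                                     
                                                     
                                                     
                                                     


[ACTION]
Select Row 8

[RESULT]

ID  │Level   │Score                                  
────┼────────┼─────                                  
1000│Low     │71.5                                   
1001│Critical│97.5                                   
1002│Critical│90.4                                   
1003│Critical│19.1                                   
1004│High    │97.4                                   
1005│Critical│37.7                                   
1006│High    │22.7                                   
1007│Critical│27.8                                   
>008│Low     │80.9                                   
                                                     
                                                     
                                                     
                                                     
                                                     
                                                     
                                                     
                                                     
                                                     
                                                     
                                                     
                                                     
                                                     
                                                     


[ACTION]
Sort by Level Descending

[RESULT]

ID  │Level  ▼│Score                                  
────┼────────┼─────                                  
1000│Low     │71.5                                   
1008│Low     │80.9                                   
1004│High    │97.4                                   
1006│High    │22.7                                   
1001│Critical│97.5                                   
1002│Critical│90.4                                   
1003│Critical│19.1                                   
1005│Critical│37.7                                   
>007│Critical│27.8                                   
                                                     
                                                     
                                                     
                                                     
                                                     
                                                     
                                                     
                                                     
                                                     
                                                     
                                                     
                                                     
                                                     
                                                     


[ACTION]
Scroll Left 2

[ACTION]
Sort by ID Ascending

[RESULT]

ID ▲│Level   │Score                                  
────┼────────┼─────                                  
1000│Low     │71.5                                   
1001│Critical│97.5                                   
1002│Critical│90.4                                   
1003│Critical│19.1                                   
1004│High    │97.4                                   
1005│Critical│37.7                                   
1006│High    │22.7                                   
1007│Critical│27.8                                   
>008│Low     │80.9                                   
                                                     
                                                     
                                                     
                                                     
                                                     
                                                     
                                                     
                                                     
                                                     
                                                     
                                                     
                                                     
                                                     
                                                     
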